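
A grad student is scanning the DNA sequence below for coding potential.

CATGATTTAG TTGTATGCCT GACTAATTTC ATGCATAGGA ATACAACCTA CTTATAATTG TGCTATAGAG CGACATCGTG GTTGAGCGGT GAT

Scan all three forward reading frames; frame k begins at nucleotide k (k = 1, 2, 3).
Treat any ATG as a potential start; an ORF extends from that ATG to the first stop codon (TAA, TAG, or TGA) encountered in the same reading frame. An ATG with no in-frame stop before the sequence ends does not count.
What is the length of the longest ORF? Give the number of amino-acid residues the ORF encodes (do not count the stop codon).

Frame 1: CAT GAT TTA GTT GTA TGC CTG ACT AAT TTC ATG CAT AGG AAT ACA ACC TAC TTA TAA TTG TGC TAT AGA GCG ACA TCG TGG TTG AGC GGT GAT — ATG at 31, stop TAA at 55 → 27 nt.
Frame 2: ATG ATT TAG TTG TAT GCC TGA CTA ATT TCA TGC ATA GGA ATA CAA CCT ACT TAT AAT TGT GCT ATA GAG CGA CAT CGT GGT TGA GCG GTG — ATG at 2, stop TAG at 8 → 9 nt.
Frame 3: TGA TTT AGT TGT ATG CCT GAC TAA TTT CAT GCA TAG GAA TAC AAC CTA CTT ATA ATT GTG CTA TAG AGC GAC ATC GTG GTT GAG CGG TGA — ATG at 15, stop TAA at 24 → 12 nt.
Longest: frame 1, positions 31–57, 27 nt = 9 codons = 8 aa. → 8 amino acids.

8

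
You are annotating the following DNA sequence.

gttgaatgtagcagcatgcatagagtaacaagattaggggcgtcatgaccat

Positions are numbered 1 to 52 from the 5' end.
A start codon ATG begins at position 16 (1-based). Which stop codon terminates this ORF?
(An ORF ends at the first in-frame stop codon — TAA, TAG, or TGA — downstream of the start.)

Codons from position 16: ATG (16–18), CAT (19–21), AGA (22–24), GTA (25–27), ACA (28–30), AGA (31–33), TTA (34–36), GGG (37–39), GCG (40–42), TCA (43–45), TGA (46–48).
The first in-frame stop codon is TGA.

TGA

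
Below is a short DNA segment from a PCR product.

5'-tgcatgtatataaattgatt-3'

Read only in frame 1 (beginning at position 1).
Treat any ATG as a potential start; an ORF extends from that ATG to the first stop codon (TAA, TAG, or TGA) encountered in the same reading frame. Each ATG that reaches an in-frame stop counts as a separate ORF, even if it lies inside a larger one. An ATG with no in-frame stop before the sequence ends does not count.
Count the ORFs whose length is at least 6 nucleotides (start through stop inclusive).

1

Frame 1: TGC ATG TAT ATA AAT TGA — ATG at 4, stop TGA at 16 → 15 nt.
ORFs ≥ 6 nucleotides: frame 1 4–18 (15 nucleotides). Count = 1.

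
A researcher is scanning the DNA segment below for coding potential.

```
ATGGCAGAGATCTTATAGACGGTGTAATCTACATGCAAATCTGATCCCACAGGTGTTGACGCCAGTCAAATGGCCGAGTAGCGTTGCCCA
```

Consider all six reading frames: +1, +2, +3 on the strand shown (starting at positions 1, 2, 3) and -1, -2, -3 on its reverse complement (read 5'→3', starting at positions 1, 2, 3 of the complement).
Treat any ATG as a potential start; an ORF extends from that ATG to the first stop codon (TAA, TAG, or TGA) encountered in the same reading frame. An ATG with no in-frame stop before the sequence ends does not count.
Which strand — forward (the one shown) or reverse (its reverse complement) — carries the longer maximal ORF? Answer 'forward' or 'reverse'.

forward

Reverse complement (5'→3'): TGGGCAACGCTACTCGGCCATTTGACTGGCGTCAACACCTGTGGGATCAGATTTGCATGTAGATTACACCGTCTATAAGATCTCTGCCAT
Frame +1: ATG GCA GAG ATC TTA TAG ACG GTG TAA TCT ACA TGC AAA TCT GAT CCC ACA GGT GTT GAC GCC AGT CAA ATG GCC GAG TAG CGT TGC CCA — ATG at 1, stop TAG at 16 → 18 nt; ATG at 70, stop TAG at 79 → 12 nt.
Frame +2: TGG CAG AGA TCT TAT AGA CGG TGT AAT CTA CAT GCA AAT CTG ATC CCA CAG GTG TTG ACG CCA GTC AAA TGG CCG AGT AGC GTT GCC — no ATG→stop ORF.
Frame +3: GGC AGA GAT CTT ATA GAC GGT GTA ATC TAC ATG CAA ATC TGA TCC CAC AGG TGT TGA CGC CAG TCA AAT GGC CGA GTA GCG TTG CCC — ATG at 33, stop TGA at 42 → 12 nt.
Frame -1: TGG GCA ACG CTA CTC GGC CAT TTG ACT GGC GTC AAC ACC TGT GGG ATC AGA TTT GCA TGT AGA TTA CAC CGT CTA TAA GAT CTC TGC CAT — no ATG→stop ORF.
Frame -2: GGG CAA CGC TAC TCG GCC ATT TGA CTG GCG TCA ACA CCT GTG GGA TCA GAT TTG CAT GTA GAT TAC ACC GTC TAT AAG ATC TCT GCC — no ATG→stop ORF.
Frame -3: GGC AAC GCT ACT CGG CCA TTT GAC TGG CGT CAA CAC CTG TGG GAT CAG ATT TGC ATG TAG ATT ACA CCG TCT ATA AGA TCT CTG CCA — ATG at 57, stop TAG at 60 → 6 nt.
Forward-strand max 18 nt; reverse-strand max 6 nt. The forward strand has the longer ORF.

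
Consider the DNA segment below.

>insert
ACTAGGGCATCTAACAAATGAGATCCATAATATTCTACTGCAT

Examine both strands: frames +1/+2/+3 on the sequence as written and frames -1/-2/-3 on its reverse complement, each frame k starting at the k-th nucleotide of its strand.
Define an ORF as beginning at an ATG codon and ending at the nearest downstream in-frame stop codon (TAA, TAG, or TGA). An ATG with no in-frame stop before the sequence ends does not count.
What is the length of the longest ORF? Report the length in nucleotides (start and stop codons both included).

Reverse complement (5'→3'): ATGCAGTAGAATATTATGGATCTCATTTGTTAGATGCCCTAGT
Frame +1: ACT AGG GCA TCT AAC AAA TGA GAT CCA TAA TAT TCT ACT GCA — no ATG→stop ORF.
Frame +2: CTA GGG CAT CTA ACA AAT GAG ATC CAT AAT ATT CTA CTG CAT — no ATG→stop ORF.
Frame +3: TAG GGC ATC TAA CAA ATG AGA TCC ATA ATA TTC TAC TGC — no ATG→stop ORF.
Frame -1: ATG CAG TAG AAT ATT ATG GAT CTC ATT TGT TAG ATG CCC TAG — ATG at 1, stop TAG at 7 → 9 nt; ATG at 16, stop TAG at 31 → 18 nt; ATG at 34, stop TAG at 40 → 9 nt.
Frame -2: TGC AGT AGA ATA TTA TGG ATC TCA TTT GTT AGA TGC CCT AGT — no ATG→stop ORF.
Frame -3: GCA GTA GAA TAT TAT GGA TCT CAT TTG TTA GAT GCC CTA — no ATG→stop ORF.
Longest: frame -1, positions 16–33, 18 nt = 6 codons = 5 aa. → 18 nucleotides.

18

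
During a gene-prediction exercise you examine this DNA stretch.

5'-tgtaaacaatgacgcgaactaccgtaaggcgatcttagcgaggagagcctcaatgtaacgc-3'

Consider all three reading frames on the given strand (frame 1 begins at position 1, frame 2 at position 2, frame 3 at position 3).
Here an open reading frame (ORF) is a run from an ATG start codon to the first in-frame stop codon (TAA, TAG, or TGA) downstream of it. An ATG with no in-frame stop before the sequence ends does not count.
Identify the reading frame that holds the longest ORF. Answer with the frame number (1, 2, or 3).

3

Frame 1: TGT AAA CAA TGA CGC GAA CTA CCG TAA GGC GAT CTT AGC GAG GAG AGC CTC AAT GTA ACG — no ATG→stop ORF.
Frame 2: GTA AAC AAT GAC GCG AAC TAC CGT AAG GCG ATC TTA GCG AGG AGA GCC TCA ATG TAA CGC — ATG at 53, stop TAA at 56 → 6 nt.
Frame 3: TAA ACA ATG ACG CGA ACT ACC GTA AGG CGA TCT TAG CGA GGA GAG CCT CAA TGT AAC — ATG at 9, stop TAG at 36 → 30 nt.
Longest ORF is 30 nt in frame 3 (positions 9–38).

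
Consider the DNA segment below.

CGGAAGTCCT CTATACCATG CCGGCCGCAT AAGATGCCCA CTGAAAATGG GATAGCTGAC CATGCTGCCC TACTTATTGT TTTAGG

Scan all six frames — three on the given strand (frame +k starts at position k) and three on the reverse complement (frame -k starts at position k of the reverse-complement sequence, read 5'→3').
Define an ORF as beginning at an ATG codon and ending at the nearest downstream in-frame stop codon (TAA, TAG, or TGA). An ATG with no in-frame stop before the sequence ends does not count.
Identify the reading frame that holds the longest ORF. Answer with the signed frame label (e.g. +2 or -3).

Reverse complement (5'→3'): CCTAAAACAATAAGTAGGGCAGCATGGTCAGCTATCCCATTTTCAGTGGGCATCTTATGCGGCCGGCATGGTATAGAGGACTTCCG
Frame +1: CGG AAG TCC TCT ATA CCA TGC CGG CCG CAT AAG ATG CCC ACT GAA AAT GGG ATA GCT GAC CAT GCT GCC CTA CTT ATT GTT TTA — no ATG→stop ORF.
Frame +2: GGA AGT CCT CTA TAC CAT GCC GGC CGC ATA AGA TGC CCA CTG AAA ATG GGA TAG CTG ACC ATG CTG CCC TAC TTA TTG TTT TAG — ATG at 47, stop TAG at 53 → 9 nt; ATG at 62, stop TAG at 83 → 24 nt.
Frame +3: GAA GTC CTC TAT ACC ATG CCG GCC GCA TAA GAT GCC CAC TGA AAA TGG GAT AGC TGA CCA TGC TGC CCT ACT TAT TGT TTT AGG — ATG at 18, stop TAA at 30 → 15 nt.
Frame -1: CCT AAA ACA ATA AGT AGG GCA GCA TGG TCA GCT ATC CCA TTT TCA GTG GGC ATC TTA TGC GGC CGG CAT GGT ATA GAG GAC TTC — no ATG→stop ORF.
Frame -2: CTA AAA CAA TAA GTA GGG CAG CAT GGT CAG CTA TCC CAT TTT CAG TGG GCA TCT TAT GCG GCC GGC ATG GTA TAG AGG ACT TCC — ATG at 68, stop TAG at 74 → 9 nt.
Frame -3: TAA AAC AAT AAG TAG GGC AGC ATG GTC AGC TAT CCC ATT TTC AGT GGG CAT CTT ATG CGG CCG GCA TGG TAT AGA GGA CTT CCG — no ATG→stop ORF.
Longest ORF is 24 nt in frame +2 (positions 62–85).

+2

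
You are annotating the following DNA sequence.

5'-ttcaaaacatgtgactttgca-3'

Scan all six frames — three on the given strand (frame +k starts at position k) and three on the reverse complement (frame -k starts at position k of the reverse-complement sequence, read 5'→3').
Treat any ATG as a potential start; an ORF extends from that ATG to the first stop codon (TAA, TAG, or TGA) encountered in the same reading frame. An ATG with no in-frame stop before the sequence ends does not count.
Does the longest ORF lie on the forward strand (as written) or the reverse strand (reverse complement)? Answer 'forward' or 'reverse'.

Reverse complement (5'→3'): TGCAAAGTCACATGTTTTGAA
Frame +1: TTC AAA ACA TGT GAC TTT GCA — no ATG→stop ORF.
Frame +2: TCA AAA CAT GTG ACT TTG — no ATG→stop ORF.
Frame +3: CAA AAC ATG TGA CTT TGC — ATG at 9, stop TGA at 12 → 6 nt.
Frame -1: TGC AAA GTC ACA TGT TTT GAA — no ATG→stop ORF.
Frame -2: GCA AAG TCA CAT GTT TTG — no ATG→stop ORF.
Frame -3: CAA AGT CAC ATG TTT TGA — ATG at 12, stop TGA at 18 → 9 nt.
Forward-strand max 6 nt; reverse-strand max 9 nt. The reverse strand has the longer ORF.

reverse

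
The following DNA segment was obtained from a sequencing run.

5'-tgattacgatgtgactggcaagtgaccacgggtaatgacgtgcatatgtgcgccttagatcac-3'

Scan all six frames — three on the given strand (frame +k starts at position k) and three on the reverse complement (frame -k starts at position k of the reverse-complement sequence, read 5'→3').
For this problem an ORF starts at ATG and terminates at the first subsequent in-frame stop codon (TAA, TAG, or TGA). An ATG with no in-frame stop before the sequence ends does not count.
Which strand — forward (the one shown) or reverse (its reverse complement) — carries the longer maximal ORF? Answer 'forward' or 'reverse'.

Reverse complement (5'→3'): GTGATCTAAGGCGCACATATGCACGTCATTACCCGTGGTCACTTGCCAGTCACATCGTAATCA
Frame +1: TGA TTA CGA TGT GAC TGG CAA GTG ACC ACG GGT AAT GAC GTG CAT ATG TGC GCC TTA GAT CAC — no ATG→stop ORF.
Frame +2: GAT TAC GAT GTG ACT GGC AAG TGA CCA CGG GTA ATG ACG TGC ATA TGT GCG CCT TAG ATC — ATG at 35, stop TAG at 56 → 24 nt.
Frame +3: ATT ACG ATG TGA CTG GCA AGT GAC CAC GGG TAA TGA CGT GCA TAT GTG CGC CTT AGA TCA — ATG at 9, stop TGA at 12 → 6 nt.
Frame -1: GTG ATC TAA GGC GCA CAT ATG CAC GTC ATT ACC CGT GGT CAC TTG CCA GTC ACA TCG TAA TCA — ATG at 19, stop TAA at 58 → 42 nt.
Frame -2: TGA TCT AAG GCG CAC ATA TGC ACG TCA TTA CCC GTG GTC ACT TGC CAG TCA CAT CGT AAT — no ATG→stop ORF.
Frame -3: GAT CTA AGG CGC ACA TAT GCA CGT CAT TAC CCG TGG TCA CTT GCC AGT CAC ATC GTA ATC — no ATG→stop ORF.
Forward-strand max 24 nt; reverse-strand max 42 nt. The reverse strand has the longer ORF.

reverse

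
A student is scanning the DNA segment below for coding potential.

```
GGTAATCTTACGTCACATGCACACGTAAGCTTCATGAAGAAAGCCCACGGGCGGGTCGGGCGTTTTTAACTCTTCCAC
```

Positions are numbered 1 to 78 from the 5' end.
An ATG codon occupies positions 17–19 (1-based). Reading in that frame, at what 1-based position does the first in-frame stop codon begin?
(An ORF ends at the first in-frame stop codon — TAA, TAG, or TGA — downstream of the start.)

Codons from position 17: ATG (17–19), CAC (20–22), ACG (23–25), TAA (26–28).
TAA is a stop codon; it begins at position 26.

26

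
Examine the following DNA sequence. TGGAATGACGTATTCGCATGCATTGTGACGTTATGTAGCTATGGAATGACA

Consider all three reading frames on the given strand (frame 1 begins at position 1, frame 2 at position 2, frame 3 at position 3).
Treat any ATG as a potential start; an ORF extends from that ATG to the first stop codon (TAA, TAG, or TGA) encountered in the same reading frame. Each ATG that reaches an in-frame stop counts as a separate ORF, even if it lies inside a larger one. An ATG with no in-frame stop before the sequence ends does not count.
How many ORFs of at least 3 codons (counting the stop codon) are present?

3

Frame 1: TGG AAT GAC GTA TTC GCA TGC ATT GTG ACG TTA TGT AGC TAT GGA ATG ACA — no ATG→stop ORF.
Frame 2: GGA ATG ACG TAT TCG CAT GCA TTG TGA CGT TAT GTA GCT ATG GAA TGA — ATG at 5, stop TGA at 26 → 24 nt; ATG at 41, stop TGA at 47 → 9 nt.
Frame 3: GAA TGA CGT ATT CGC ATG CAT TGT GAC GTT ATG TAG CTA TGG AAT GAC — ATG at 18, stop TAG at 36 → 21 nt; ATG at 33, stop TAG at 36 → 6 nt.
ORFs ≥ 3 codons: frame 2 5–28 (8 codons), frame 2 41–49 (3 codons), frame 3 18–38 (7 codons). Count = 3.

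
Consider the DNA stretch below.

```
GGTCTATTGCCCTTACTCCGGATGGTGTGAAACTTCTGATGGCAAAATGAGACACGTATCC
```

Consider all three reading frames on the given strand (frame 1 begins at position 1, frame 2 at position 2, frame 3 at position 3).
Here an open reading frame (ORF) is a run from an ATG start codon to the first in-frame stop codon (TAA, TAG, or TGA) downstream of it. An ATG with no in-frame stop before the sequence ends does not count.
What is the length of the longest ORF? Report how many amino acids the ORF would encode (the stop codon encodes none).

Frame 1: GGT CTA TTG CCC TTA CTC CGG ATG GTG TGA AAC TTC TGA TGG CAA AAT GAG ACA CGT ATC — ATG at 22, stop TGA at 28 → 9 nt.
Frame 2: GTC TAT TGC CCT TAC TCC GGA TGG TGT GAA ACT TCT GAT GGC AAA ATG AGA CAC GTA TCC — no ATG→stop ORF.
Frame 3: TCT ATT GCC CTT ACT CCG GAT GGT GTG AAA CTT CTG ATG GCA AAA TGA GAC ACG TAT — ATG at 39, stop TGA at 48 → 12 nt.
Longest: frame 3, positions 39–50, 12 nt = 4 codons = 3 aa. → 3 amino acids.

3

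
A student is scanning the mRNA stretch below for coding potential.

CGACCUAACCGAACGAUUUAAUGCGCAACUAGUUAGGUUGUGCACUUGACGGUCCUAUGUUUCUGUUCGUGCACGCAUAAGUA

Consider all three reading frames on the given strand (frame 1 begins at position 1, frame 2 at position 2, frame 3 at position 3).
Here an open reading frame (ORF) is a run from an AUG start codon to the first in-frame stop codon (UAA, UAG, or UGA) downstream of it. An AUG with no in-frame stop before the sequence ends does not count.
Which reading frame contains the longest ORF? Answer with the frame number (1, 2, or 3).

3

Frame 1: CGA CCU AAC CGA ACG AUU UAA UGC GCA ACU AGU UAG GUU GUG CAC UUG ACG GUC CUA UGU UUC UGU UCG UGC ACG CAU AAG — no AUG→stop ORF.
Frame 2: GAC CUA ACC GAA CGA UUU AAU GCG CAA CUA GUU AGG UUG UGC ACU UGA CGG UCC UAU GUU UCU GUU CGU GCA CGC AUA AGU — no AUG→stop ORF.
Frame 3: ACC UAA CCG AAC GAU UUA AUG CGC AAC UAG UUA GGU UGU GCA CUU GAC GGU CCU AUG UUU CUG UUC GUG CAC GCA UAA GUA — AUG at 21, stop UAG at 30 → 12 nt; AUG at 57, stop UAA at 78 → 24 nt.
Longest ORF is 24 nt in frame 3 (positions 57–80).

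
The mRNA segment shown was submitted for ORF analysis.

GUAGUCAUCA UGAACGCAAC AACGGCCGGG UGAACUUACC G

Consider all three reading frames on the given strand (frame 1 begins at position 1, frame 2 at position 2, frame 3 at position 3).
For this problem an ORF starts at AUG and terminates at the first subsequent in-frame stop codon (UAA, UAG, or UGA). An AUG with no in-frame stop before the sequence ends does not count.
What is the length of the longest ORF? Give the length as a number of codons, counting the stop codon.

8

Frame 1: GUA GUC AUC AUG AAC GCA ACA ACG GCC GGG UGA ACU UAC — AUG at 10, stop UGA at 31 → 24 nt.
Frame 2: UAG UCA UCA UGA ACG CAA CAA CGG CCG GGU GAA CUU ACC — no AUG→stop ORF.
Frame 3: AGU CAU CAU GAA CGC AAC AAC GGC CGG GUG AAC UUA CCG — no AUG→stop ORF.
Longest: frame 1, positions 10–33, 24 nt = 8 codons = 7 aa. → 8 codons.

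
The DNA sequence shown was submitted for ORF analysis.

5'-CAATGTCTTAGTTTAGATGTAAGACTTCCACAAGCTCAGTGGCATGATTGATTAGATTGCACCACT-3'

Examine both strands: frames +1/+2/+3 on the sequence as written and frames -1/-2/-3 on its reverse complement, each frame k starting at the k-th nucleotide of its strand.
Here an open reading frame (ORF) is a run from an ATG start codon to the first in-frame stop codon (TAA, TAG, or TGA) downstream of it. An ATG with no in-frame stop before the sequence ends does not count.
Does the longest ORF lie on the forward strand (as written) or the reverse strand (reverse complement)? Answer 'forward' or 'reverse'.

reverse

Reverse complement (5'→3'): AGTGGTGCAATCTAATCAATCATGCCACTGAGCTTGTGGAAGTCTTACATCTAAACTAAGACATTG
Frame +1: CAA TGT CTT AGT TTA GAT GTA AGA CTT CCA CAA GCT CAG TGG CAT GAT TGA TTA GAT TGC ACC ACT — no ATG→stop ORF.
Frame +2: AAT GTC TTA GTT TAG ATG TAA GAC TTC CAC AAG CTC AGT GGC ATG ATT GAT TAG ATT GCA CCA — ATG at 17, stop TAA at 20 → 6 nt; ATG at 44, stop TAG at 53 → 12 nt.
Frame +3: ATG TCT TAG TTT AGA TGT AAG ACT TCC ACA AGC TCA GTG GCA TGA TTG ATT AGA TTG CAC CAC — ATG at 3, stop TAG at 9 → 9 nt.
Frame -1: AGT GGT GCA ATC TAA TCA ATC ATG CCA CTG AGC TTG TGG AAG TCT TAC ATC TAA ACT AAG ACA TTG — ATG at 22, stop TAA at 52 → 33 nt.
Frame -2: GTG GTG CAA TCT AAT CAA TCA TGC CAC TGA GCT TGT GGA AGT CTT ACA TCT AAA CTA AGA CAT — no ATG→stop ORF.
Frame -3: TGG TGC AAT CTA ATC AAT CAT GCC ACT GAG CTT GTG GAA GTC TTA CAT CTA AAC TAA GAC ATT — no ATG→stop ORF.
Forward-strand max 12 nt; reverse-strand max 33 nt. The reverse strand has the longer ORF.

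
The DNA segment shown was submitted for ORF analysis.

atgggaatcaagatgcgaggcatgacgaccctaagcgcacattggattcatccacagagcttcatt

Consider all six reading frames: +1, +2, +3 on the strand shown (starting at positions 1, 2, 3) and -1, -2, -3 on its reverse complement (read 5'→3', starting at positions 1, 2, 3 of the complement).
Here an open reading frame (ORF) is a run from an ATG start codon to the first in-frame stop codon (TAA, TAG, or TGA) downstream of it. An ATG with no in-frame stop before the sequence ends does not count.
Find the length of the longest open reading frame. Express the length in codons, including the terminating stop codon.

7

Reverse complement (5'→3'): AATGAAGCTCTGTGGATGAATCCAATGTGCGCTTAGGGTCGTCATGCCTCGCATCTTGATTCCCAT
Frame +1: ATG GGA ATC AAG ATG CGA GGC ATG ACG ACC CTA AGC GCA CAT TGG ATT CAT CCA CAG AGC TTC ATT — no ATG→stop ORF.
Frame +2: TGG GAA TCA AGA TGC GAG GCA TGA CGA CCC TAA GCG CAC ATT GGA TTC ATC CAC AGA GCT TCA — no ATG→stop ORF.
Frame +3: GGG AAT CAA GAT GCG AGG CAT GAC GAC CCT AAG CGC ACA TTG GAT TCA TCC ACA GAG CTT CAT — no ATG→stop ORF.
Frame -1: AAT GAA GCT CTG TGG ATG AAT CCA ATG TGC GCT TAG GGT CGT CAT GCC TCG CAT CTT GAT TCC CAT — ATG at 16, stop TAG at 34 → 21 nt; ATG at 25, stop TAG at 34 → 12 nt.
Frame -2: ATG AAG CTC TGT GGA TGA ATC CAA TGT GCG CTT AGG GTC GTC ATG CCT CGC ATC TTG ATT CCC — ATG at 2, stop TGA at 17 → 18 nt.
Frame -3: TGA AGC TCT GTG GAT GAA TCC AAT GTG CGC TTA GGG TCG TCA TGC CTC GCA TCT TGA TTC CCA — no ATG→stop ORF.
Longest: frame -1, positions 16–36, 21 nt = 7 codons = 6 aa. → 7 codons.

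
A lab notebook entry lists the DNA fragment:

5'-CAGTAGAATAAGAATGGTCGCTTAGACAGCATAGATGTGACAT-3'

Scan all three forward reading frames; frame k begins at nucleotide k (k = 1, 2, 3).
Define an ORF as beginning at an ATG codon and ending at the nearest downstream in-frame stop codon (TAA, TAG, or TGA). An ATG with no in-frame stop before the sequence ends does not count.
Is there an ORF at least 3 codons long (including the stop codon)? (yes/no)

Frame 1: CAG TAG AAT AAG AAT GGT CGC TTA GAC AGC ATA GAT GTG ACA — no ATG→stop ORF.
Frame 2: AGT AGA ATA AGA ATG GTC GCT TAG ACA GCA TAG ATG TGA CAT — ATG at 14, stop TAG at 23 → 12 nt; ATG at 35, stop TGA at 38 → 6 nt.
Frame 3: GTA GAA TAA GAA TGG TCG CTT AGA CAG CAT AGA TGT GAC — no ATG→stop ORF.
Frame 2 has an ORF of 4 codons (positions 14–25) ≥ 3, so yes.

yes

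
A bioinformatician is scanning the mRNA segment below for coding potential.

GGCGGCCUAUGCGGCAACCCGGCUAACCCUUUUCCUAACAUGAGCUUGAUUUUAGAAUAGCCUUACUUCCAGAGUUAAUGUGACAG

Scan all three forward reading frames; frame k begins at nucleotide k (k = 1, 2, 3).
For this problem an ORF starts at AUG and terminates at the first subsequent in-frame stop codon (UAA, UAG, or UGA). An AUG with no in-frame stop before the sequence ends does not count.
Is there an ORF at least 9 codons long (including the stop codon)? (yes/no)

Frame 1: GGC GGC CUA UGC GGC AAC CCG GCU AAC CCU UUU CCU AAC AUG AGC UUG AUU UUA GAA UAG CCU UAC UUC CAG AGU UAA UGU GAC — AUG at 40, stop UAG at 58 → 21 nt.
Frame 2: GCG GCC UAU GCG GCA ACC CGG CUA ACC CUU UUC CUA ACA UGA GCU UGA UUU UAG AAU AGC CUU ACU UCC AGA GUU AAU GUG ACA — no AUG→stop ORF.
Frame 3: CGG CCU AUG CGG CAA CCC GGC UAA CCC UUU UCC UAA CAU GAG CUU GAU UUU AGA AUA GCC UUA CUU CCA GAG UUA AUG UGA CAG — AUG at 9, stop UAA at 24 → 18 nt; AUG at 78, stop UGA at 81 → 6 nt.
Largest ORF found is 7 codons < 9, so no.

no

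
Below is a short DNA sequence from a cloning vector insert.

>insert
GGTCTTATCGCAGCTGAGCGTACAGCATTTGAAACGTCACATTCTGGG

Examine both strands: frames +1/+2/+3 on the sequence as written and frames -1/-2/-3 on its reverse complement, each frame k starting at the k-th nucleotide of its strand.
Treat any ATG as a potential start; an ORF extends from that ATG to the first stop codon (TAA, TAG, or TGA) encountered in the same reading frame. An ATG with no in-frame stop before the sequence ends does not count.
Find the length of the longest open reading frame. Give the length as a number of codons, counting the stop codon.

Reverse complement (5'→3'): CCCAGAATGTGACGTTTCAAATGCTGTACGCTCAGCTGCGATAAGACC
Frame +1: GGT CTT ATC GCA GCT GAG CGT ACA GCA TTT GAA ACG TCA CAT TCT GGG — no ATG→stop ORF.
Frame +2: GTC TTA TCG CAG CTG AGC GTA CAG CAT TTG AAA CGT CAC ATT CTG — no ATG→stop ORF.
Frame +3: TCT TAT CGC AGC TGA GCG TAC AGC ATT TGA AAC GTC ACA TTC TGG — no ATG→stop ORF.
Frame -1: CCC AGA ATG TGA CGT TTC AAA TGC TGT ACG CTC AGC TGC GAT AAG ACC — ATG at 7, stop TGA at 10 → 6 nt.
Frame -2: CCA GAA TGT GAC GTT TCA AAT GCT GTA CGC TCA GCT GCG ATA AGA — no ATG→stop ORF.
Frame -3: CAG AAT GTG ACG TTT CAA ATG CTG TAC GCT CAG CTG CGA TAA GAC — ATG at 21, stop TAA at 42 → 24 nt.
Longest: frame -3, positions 21–44, 24 nt = 8 codons = 7 aa. → 8 codons.

8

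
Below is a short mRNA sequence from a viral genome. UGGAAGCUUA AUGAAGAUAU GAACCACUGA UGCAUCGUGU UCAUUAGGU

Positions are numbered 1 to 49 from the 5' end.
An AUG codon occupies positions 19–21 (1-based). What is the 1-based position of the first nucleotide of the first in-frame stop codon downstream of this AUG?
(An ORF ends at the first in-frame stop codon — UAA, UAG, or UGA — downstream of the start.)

28

Codons from position 19: AUG (19–21), AAC (22–24), CAC (25–27), UGA (28–30).
UGA is a stop codon; it begins at position 28.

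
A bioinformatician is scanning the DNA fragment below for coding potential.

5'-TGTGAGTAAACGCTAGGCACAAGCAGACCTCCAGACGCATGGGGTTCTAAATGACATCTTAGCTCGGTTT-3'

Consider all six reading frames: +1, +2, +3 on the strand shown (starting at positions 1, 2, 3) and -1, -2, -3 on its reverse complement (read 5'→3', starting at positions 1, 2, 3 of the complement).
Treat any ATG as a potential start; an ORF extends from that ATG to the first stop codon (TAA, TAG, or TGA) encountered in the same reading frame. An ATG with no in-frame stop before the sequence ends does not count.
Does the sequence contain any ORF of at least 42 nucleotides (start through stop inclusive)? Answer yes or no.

yes

Reverse complement (5'→3'): AAACCGAGCTAAGATGTCATTTAGAACCCCATGCGTCTGGAGGTCTGCTTGTGCCTAGCGTTTACTCACA
Frame +1: TGT GAG TAA ACG CTA GGC ACA AGC AGA CCT CCA GAC GCA TGG GGT TCT AAA TGA CAT CTT AGC TCG GTT — no ATG→stop ORF.
Frame +2: GTG AGT AAA CGC TAG GCA CAA GCA GAC CTC CAG ACG CAT GGG GTT CTA AAT GAC ATC TTA GCT CGG TTT — no ATG→stop ORF.
Frame +3: TGA GTA AAC GCT AGG CAC AAG CAG ACC TCC AGA CGC ATG GGG TTC TAA ATG ACA TCT TAG CTC GGT — ATG at 39, stop TAA at 48 → 12 nt; ATG at 51, stop TAG at 60 → 12 nt.
Frame -1: AAA CCG AGC TAA GAT GTC ATT TAG AAC CCC ATG CGT CTG GAG GTC TGC TTG TGC CTA GCG TTT ACT CAC — no ATG→stop ORF.
Frame -2: AAC CGA GCT AAG ATG TCA TTT AGA ACC CCA TGC GTC TGG AGG TCT GCT TGT GCC TAG CGT TTA CTC ACA — ATG at 14, stop TAG at 56 → 45 nt.
Frame -3: ACC GAG CTA AGA TGT CAT TTA GAA CCC CAT GCG TCT GGA GGT CTG CTT GTG CCT AGC GTT TAC TCA — no ATG→stop ORF.
Frame -2 has an ORF of 45 nucleotides (positions 14–58) ≥ 42, so yes.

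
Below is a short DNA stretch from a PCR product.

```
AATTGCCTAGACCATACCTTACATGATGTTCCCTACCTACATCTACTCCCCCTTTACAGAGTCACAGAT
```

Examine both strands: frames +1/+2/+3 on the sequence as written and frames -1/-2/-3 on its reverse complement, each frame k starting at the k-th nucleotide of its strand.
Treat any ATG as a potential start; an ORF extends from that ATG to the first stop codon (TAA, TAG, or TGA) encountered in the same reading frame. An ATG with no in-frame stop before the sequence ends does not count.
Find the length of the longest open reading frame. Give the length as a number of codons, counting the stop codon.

3

Reverse complement (5'→3'): ATCTGTGACTCTGTAAAGGGGGAGTAGATGTAGGTAGGGAACATCATGTAAGGTATGGTCTAGGCAATT
Frame +1: AAT TGC CTA GAC CAT ACC TTA CAT GAT GTT CCC TAC CTA CAT CTA CTC CCC CTT TAC AGA GTC ACA GAT — no ATG→stop ORF.
Frame +2: ATT GCC TAG ACC ATA CCT TAC ATG ATG TTC CCT ACC TAC ATC TAC TCC CCC TTT ACA GAG TCA CAG — no ATG→stop ORF.
Frame +3: TTG CCT AGA CCA TAC CTT ACA TGA TGT TCC CTA CCT ACA TCT ACT CCC CCT TTA CAG AGT CAC AGA — no ATG→stop ORF.
Frame -1: ATC TGT GAC TCT GTA AAG GGG GAG TAG ATG TAG GTA GGG AAC ATC ATG TAA GGT ATG GTC TAG GCA ATT — ATG at 28, stop TAG at 31 → 6 nt; ATG at 46, stop TAA at 49 → 6 nt; ATG at 55, stop TAG at 61 → 9 nt.
Frame -2: TCT GTG ACT CTG TAA AGG GGG AGT AGA TGT AGG TAG GGA ACA TCA TGT AAG GTA TGG TCT AGG CAA — no ATG→stop ORF.
Frame -3: CTG TGA CTC TGT AAA GGG GGA GTA GAT GTA GGT AGG GAA CAT CAT GTA AGG TAT GGT CTA GGC AAT — no ATG→stop ORF.
Longest: frame -1, positions 55–63, 9 nt = 3 codons = 2 aa. → 3 codons.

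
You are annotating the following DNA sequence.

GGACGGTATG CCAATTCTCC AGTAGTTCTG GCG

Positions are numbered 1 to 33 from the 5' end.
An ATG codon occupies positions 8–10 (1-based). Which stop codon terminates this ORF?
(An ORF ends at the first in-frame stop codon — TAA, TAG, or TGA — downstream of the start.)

Codons from position 8: ATG (8–10), CCA (11–13), ATT (14–16), CTC (17–19), CAG (20–22), TAG (23–25).
The first in-frame stop codon is TAG.

TAG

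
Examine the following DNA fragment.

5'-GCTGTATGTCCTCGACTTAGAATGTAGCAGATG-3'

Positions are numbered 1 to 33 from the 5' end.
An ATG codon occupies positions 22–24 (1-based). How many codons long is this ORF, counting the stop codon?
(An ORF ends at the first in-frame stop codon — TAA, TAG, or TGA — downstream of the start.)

2

Codons from position 22: ATG (22–24), TAG (25–27).
TAG is the first in-frame stop; that's 2 codons including the stop.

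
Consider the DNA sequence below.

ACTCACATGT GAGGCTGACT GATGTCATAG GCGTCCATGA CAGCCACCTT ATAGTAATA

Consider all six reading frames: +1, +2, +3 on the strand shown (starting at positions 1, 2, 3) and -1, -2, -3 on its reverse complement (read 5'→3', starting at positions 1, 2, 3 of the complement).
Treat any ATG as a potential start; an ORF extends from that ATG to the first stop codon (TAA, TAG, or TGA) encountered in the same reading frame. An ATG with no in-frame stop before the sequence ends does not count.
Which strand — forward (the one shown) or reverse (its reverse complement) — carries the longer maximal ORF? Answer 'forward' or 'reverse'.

reverse

Reverse complement (5'→3'): TATTACTATAAGGTGGCTGTCATGGACGCCTATGACATCAGTCAGCCTCACATGTGAGT
Frame +1: ACT CAC ATG TGA GGC TGA CTG ATG TCA TAG GCG TCC ATG ACA GCC ACC TTA TAG TAA — ATG at 7, stop TGA at 10 → 6 nt; ATG at 22, stop TAG at 28 → 9 nt; ATG at 37, stop TAG at 52 → 18 nt.
Frame +2: CTC ACA TGT GAG GCT GAC TGA TGT CAT AGG CGT CCA TGA CAG CCA CCT TAT AGT AAT — no ATG→stop ORF.
Frame +3: TCA CAT GTG AGG CTG ACT GAT GTC ATA GGC GTC CAT GAC AGC CAC CTT ATA GTA ATA — no ATG→stop ORF.
Frame -1: TAT TAC TAT AAG GTG GCT GTC ATG GAC GCC TAT GAC ATC AGT CAG CCT CAC ATG TGA — ATG at 22, stop TGA at 55 → 36 nt; ATG at 52, stop TGA at 55 → 6 nt.
Frame -2: ATT ACT ATA AGG TGG CTG TCA TGG ACG CCT ATG ACA TCA GTC AGC CTC ACA TGT GAG — no ATG→stop ORF.
Frame -3: TTA CTA TAA GGT GGC TGT CAT GGA CGC CTA TGA CAT CAG TCA GCC TCA CAT GTG AGT — no ATG→stop ORF.
Forward-strand max 18 nt; reverse-strand max 36 nt. The reverse strand has the longer ORF.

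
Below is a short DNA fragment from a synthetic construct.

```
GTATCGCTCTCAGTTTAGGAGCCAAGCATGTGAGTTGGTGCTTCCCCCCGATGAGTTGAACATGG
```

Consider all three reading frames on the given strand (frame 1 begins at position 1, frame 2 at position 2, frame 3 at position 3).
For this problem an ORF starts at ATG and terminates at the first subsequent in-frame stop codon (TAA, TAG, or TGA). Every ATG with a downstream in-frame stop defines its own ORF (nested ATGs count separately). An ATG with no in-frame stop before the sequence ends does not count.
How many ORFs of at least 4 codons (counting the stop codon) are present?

0

Frame 1: GTA TCG CTC TCA GTT TAG GAG CCA AGC ATG TGA GTT GGT GCT TCC CCC CGA TGA GTT GAA CAT — ATG at 28, stop TGA at 31 → 6 nt.
Frame 2: TAT CGC TCT CAG TTT AGG AGC CAA GCA TGT GAG TTG GTG CTT CCC CCC GAT GAG TTG AAC ATG — no ATG→stop ORF.
Frame 3: ATC GCT CTC AGT TTA GGA GCC AAG CAT GTG AGT TGG TGC TTC CCC CCG ATG AGT TGA ACA TGG — ATG at 51, stop TGA at 57 → 9 nt.
No ORF reaches 4 codons. Count = 0.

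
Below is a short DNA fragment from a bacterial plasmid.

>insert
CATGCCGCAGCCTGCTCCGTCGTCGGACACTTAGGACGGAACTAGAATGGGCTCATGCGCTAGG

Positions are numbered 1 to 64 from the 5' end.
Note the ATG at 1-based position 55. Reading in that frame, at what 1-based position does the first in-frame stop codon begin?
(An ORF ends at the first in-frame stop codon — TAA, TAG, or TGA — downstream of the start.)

Codons from position 55: ATG (55–57), CGC (58–60), TAG (61–63).
TAG is a stop codon; it begins at position 61.

61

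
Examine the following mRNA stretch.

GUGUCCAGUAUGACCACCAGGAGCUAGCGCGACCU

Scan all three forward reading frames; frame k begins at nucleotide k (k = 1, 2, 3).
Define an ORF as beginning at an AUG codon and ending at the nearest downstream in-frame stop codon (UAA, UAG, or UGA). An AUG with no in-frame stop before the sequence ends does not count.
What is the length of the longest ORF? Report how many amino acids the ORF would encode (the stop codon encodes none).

5

Frame 1: GUG UCC AGU AUG ACC ACC AGG AGC UAG CGC GAC — AUG at 10, stop UAG at 25 → 18 nt.
Frame 2: UGU CCA GUA UGA CCA CCA GGA GCU AGC GCG ACC — no AUG→stop ORF.
Frame 3: GUC CAG UAU GAC CAC CAG GAG CUA GCG CGA CCU — no AUG→stop ORF.
Longest: frame 1, positions 10–27, 18 nt = 6 codons = 5 aa. → 5 amino acids.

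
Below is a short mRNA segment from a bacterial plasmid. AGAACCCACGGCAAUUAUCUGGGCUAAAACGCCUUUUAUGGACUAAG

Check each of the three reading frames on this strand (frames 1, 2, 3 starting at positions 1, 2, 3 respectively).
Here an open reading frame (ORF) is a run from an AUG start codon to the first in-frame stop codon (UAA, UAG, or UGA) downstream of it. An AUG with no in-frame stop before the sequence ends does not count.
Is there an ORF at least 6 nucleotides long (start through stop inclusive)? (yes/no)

yes

Frame 1: AGA ACC CAC GGC AAU UAU CUG GGC UAA AAC GCC UUU UAU GGA CUA — no AUG→stop ORF.
Frame 2: GAA CCC ACG GCA AUU AUC UGG GCU AAA ACG CCU UUU AUG GAC UAA — AUG at 38, stop UAA at 44 → 9 nt.
Frame 3: AAC CCA CGG CAA UUA UCU GGG CUA AAA CGC CUU UUA UGG ACU AAG — no AUG→stop ORF.
Frame 2 has an ORF of 9 nucleotides (positions 38–46) ≥ 6, so yes.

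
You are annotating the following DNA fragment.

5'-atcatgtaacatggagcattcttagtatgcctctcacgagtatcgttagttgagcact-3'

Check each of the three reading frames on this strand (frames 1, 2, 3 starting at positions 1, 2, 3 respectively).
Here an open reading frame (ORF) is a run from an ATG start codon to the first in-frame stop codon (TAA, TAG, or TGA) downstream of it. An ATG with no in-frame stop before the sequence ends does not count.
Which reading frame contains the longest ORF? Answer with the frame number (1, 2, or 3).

3

Frame 1: ATC ATG TAA CAT GGA GCA TTC TTA GTA TGC CTC TCA CGA GTA TCG TTA GTT GAG CAC — ATG at 4, stop TAA at 7 → 6 nt.
Frame 2: TCA TGT AAC ATG GAG CAT TCT TAG TAT GCC TCT CAC GAG TAT CGT TAG TTG AGC ACT — ATG at 11, stop TAG at 23 → 15 nt.
Frame 3: CAT GTA ACA TGG AGC ATT CTT AGT ATG CCT CTC ACG AGT ATC GTT AGT TGA GCA — ATG at 27, stop TGA at 51 → 27 nt.
Longest ORF is 27 nt in frame 3 (positions 27–53).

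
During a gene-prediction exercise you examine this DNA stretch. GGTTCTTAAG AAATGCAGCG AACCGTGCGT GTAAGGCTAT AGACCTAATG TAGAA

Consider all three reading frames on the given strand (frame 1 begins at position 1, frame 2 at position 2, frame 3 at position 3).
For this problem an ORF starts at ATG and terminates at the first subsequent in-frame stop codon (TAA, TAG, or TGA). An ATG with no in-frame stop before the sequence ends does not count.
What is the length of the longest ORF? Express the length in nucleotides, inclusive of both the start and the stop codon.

Frame 1: GGT TCT TAA GAA ATG CAG CGA ACC GTG CGT GTA AGG CTA TAG ACC TAA TGT AGA — ATG at 13, stop TAG at 40 → 30 nt.
Frame 2: GTT CTT AAG AAA TGC AGC GAA CCG TGC GTG TAA GGC TAT AGA CCT AAT GTA GAA — no ATG→stop ORF.
Frame 3: TTC TTA AGA AAT GCA GCG AAC CGT GCG TGT AAG GCT ATA GAC CTA ATG TAG — ATG at 48, stop TAG at 51 → 6 nt.
Longest: frame 1, positions 13–42, 30 nt = 10 codons = 9 aa. → 30 nucleotides.

30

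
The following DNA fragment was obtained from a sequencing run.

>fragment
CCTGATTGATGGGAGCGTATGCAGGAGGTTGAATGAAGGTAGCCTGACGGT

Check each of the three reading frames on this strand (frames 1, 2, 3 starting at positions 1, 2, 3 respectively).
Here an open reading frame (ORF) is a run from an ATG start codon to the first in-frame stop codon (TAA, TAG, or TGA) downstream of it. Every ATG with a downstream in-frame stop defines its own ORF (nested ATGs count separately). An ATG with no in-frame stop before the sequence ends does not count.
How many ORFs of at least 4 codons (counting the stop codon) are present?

3

Frame 1: CCT GAT TGA TGG GAG CGT ATG CAG GAG GTT GAA TGA AGG TAG CCT GAC GGT — ATG at 19, stop TGA at 34 → 18 nt.
Frame 2: CTG ATT GAT GGG AGC GTA TGC AGG AGG TTG AAT GAA GGT AGC CTG ACG — no ATG→stop ORF.
Frame 3: TGA TTG ATG GGA GCG TAT GCA GGA GGT TGA ATG AAG GTA GCC TGA CGG — ATG at 9, stop TGA at 30 → 24 nt; ATG at 33, stop TGA at 45 → 15 nt.
ORFs ≥ 4 codons: frame 1 19–36 (6 codons), frame 3 9–32 (8 codons), frame 3 33–47 (5 codons). Count = 3.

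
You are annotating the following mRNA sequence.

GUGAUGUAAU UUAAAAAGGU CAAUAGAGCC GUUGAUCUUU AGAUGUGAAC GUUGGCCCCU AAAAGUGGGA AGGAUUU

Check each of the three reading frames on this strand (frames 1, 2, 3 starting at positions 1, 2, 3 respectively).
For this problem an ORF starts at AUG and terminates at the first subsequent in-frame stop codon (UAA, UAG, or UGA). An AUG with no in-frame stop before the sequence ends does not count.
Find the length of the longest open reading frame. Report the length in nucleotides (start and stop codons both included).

6

Frame 1: GUG AUG UAA UUU AAA AAG GUC AAU AGA GCC GUU GAU CUU UAG AUG UGA ACG UUG GCC CCU AAA AGU GGG AAG GAU — AUG at 4, stop UAA at 7 → 6 nt; AUG at 43, stop UGA at 46 → 6 nt.
Frame 2: UGA UGU AAU UUA AAA AGG UCA AUA GAG CCG UUG AUC UUU AGA UGU GAA CGU UGG CCC CUA AAA GUG GGA AGG AUU — no AUG→stop ORF.
Frame 3: GAU GUA AUU UAA AAA GGU CAA UAG AGC CGU UGA UCU UUA GAU GUG AAC GUU GGC CCC UAA AAG UGG GAA GGA UUU — no AUG→stop ORF.
Longest: frame 1, positions 4–9, 6 nt = 2 codons = 1 aa. → 6 nucleotides.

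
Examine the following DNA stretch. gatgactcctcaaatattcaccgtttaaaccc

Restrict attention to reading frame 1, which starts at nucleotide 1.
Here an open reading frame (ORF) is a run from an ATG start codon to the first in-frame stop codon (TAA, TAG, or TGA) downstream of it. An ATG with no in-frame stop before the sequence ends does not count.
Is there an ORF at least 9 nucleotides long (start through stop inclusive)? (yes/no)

no

Frame 1: GAT GAC TCC TCA AAT ATT CAC CGT TTA AAC — no ATG→stop ORF.
Largest ORF found is 0 nucleotides < 9, so no.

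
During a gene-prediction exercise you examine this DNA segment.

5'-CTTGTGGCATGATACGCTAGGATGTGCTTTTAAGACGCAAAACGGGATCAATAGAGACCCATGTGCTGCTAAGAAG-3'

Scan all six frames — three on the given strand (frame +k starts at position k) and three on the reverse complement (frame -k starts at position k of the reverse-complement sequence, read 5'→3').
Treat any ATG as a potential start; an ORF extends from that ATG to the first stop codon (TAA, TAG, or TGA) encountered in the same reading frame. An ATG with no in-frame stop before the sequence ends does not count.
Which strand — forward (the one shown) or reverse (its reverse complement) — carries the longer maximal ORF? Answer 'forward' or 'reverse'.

reverse

Reverse complement (5'→3'): CTTCTTAGCAGCACATGGGTCTCTATTGATCCCGTTTTGCGTCTTAAAAGCACATCCTAGCGTATCATGCCACAAG
Frame +1: CTT GTG GCA TGA TAC GCT AGG ATG TGC TTT TAA GAC GCA AAA CGG GAT CAA TAG AGA CCC ATG TGC TGC TAA GAA — ATG at 22, stop TAA at 31 → 12 nt; ATG at 61, stop TAA at 70 → 12 nt.
Frame +2: TTG TGG CAT GAT ACG CTA GGA TGT GCT TTT AAG ACG CAA AAC GGG ATC AAT AGA GAC CCA TGT GCT GCT AAG AAG — no ATG→stop ORF.
Frame +3: TGT GGC ATG ATA CGC TAG GAT GTG CTT TTA AGA CGC AAA ACG GGA TCA ATA GAG ACC CAT GTG CTG CTA AGA — ATG at 9, stop TAG at 18 → 12 nt.
Frame -1: CTT CTT AGC AGC ACA TGG GTC TCT ATT GAT CCC GTT TTG CGT CTT AAA AGC ACA TCC TAG CGT ATC ATG CCA CAA — no ATG→stop ORF.
Frame -2: TTC TTA GCA GCA CAT GGG TCT CTA TTG ATC CCG TTT TGC GTC TTA AAA GCA CAT CCT AGC GTA TCA TGC CAC AAG — no ATG→stop ORF.
Frame -3: TCT TAG CAG CAC ATG GGT CTC TAT TGA TCC CGT TTT GCG TCT TAA AAG CAC ATC CTA GCG TAT CAT GCC ACA — ATG at 15, stop TGA at 27 → 15 nt.
Forward-strand max 12 nt; reverse-strand max 15 nt. The reverse strand has the longer ORF.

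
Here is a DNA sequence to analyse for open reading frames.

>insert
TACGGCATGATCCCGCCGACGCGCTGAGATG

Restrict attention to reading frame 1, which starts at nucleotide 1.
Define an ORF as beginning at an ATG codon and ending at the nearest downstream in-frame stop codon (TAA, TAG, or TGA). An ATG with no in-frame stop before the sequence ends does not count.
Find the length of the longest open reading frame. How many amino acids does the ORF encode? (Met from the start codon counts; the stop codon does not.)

Frame 1: TAC GGC ATG ATC CCG CCG ACG CGC TGA GAT — ATG at 7, stop TGA at 25 → 21 nt.
Longest: frame 1, positions 7–27, 21 nt = 7 codons = 6 aa. → 6 amino acids.

6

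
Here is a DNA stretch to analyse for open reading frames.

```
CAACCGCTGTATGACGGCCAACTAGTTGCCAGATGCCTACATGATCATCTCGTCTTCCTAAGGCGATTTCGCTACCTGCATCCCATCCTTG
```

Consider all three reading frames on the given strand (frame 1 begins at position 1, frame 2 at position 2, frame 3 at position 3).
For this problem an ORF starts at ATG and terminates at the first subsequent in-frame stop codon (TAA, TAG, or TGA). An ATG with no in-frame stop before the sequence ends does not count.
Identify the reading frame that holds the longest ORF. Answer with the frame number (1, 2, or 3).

Frame 1: CAA CCG CTG TAT GAC GGC CAA CTA GTT GCC AGA TGC CTA CAT GAT CAT CTC GTC TTC CTA AGG CGA TTT CGC TAC CTG CAT CCC ATC CTT — no ATG→stop ORF.
Frame 2: AAC CGC TGT ATG ACG GCC AAC TAG TTG CCA GAT GCC TAC ATG ATC ATC TCG TCT TCC TAA GGC GAT TTC GCT ACC TGC ATC CCA TCC TTG — ATG at 11, stop TAG at 23 → 15 nt; ATG at 41, stop TAA at 59 → 21 nt.
Frame 3: ACC GCT GTA TGA CGG CCA ACT AGT TGC CAG ATG CCT ACA TGA TCA TCT CGT CTT CCT AAG GCG ATT TCG CTA CCT GCA TCC CAT CCT — ATG at 33, stop TGA at 42 → 12 nt.
Longest ORF is 21 nt in frame 2 (positions 41–61).

2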